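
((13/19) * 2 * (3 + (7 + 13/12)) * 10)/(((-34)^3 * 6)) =-455/707472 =-0.00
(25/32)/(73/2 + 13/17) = 425/20272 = 0.02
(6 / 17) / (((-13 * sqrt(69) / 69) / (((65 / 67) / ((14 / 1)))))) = -15 * sqrt(69) / 7973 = -0.02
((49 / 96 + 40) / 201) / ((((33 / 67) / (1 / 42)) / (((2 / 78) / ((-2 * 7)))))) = -3889 / 217945728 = -0.00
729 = 729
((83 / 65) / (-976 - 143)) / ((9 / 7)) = -581 / 654615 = -0.00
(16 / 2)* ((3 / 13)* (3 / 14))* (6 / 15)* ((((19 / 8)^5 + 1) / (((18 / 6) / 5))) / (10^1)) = 2.02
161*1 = 161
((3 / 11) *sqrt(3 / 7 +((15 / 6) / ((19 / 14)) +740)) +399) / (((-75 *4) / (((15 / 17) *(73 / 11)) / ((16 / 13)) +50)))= -4358011 / 59840 - 4681 *sqrt(13130026) / 12506560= -74.18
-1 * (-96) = 96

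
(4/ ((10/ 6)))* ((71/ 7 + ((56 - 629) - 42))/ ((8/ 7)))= -6351/ 5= -1270.20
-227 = -227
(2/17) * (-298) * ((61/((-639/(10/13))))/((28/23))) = 2090470/988533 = 2.11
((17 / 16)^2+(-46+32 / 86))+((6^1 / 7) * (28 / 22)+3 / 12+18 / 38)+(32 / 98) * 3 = -4701505973 / 112732928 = -41.70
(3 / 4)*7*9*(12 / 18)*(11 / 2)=693 / 4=173.25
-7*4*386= -10808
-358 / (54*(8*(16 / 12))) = -179 / 288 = -0.62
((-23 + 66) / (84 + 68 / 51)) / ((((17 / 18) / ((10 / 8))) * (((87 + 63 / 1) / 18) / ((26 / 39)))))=1161 / 21760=0.05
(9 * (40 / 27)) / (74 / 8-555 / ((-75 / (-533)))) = -800 / 236097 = -0.00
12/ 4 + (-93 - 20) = -110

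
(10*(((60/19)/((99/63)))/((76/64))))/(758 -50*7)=2800/67507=0.04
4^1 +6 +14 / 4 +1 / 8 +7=165 / 8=20.62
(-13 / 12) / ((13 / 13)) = -13 / 12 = -1.08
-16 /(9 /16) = -256 /9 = -28.44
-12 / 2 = -6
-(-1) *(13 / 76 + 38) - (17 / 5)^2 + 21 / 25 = 52157 / 1900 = 27.45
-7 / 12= -0.58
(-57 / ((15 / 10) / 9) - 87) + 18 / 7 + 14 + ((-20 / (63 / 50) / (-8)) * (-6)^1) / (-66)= -285688 / 693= -412.25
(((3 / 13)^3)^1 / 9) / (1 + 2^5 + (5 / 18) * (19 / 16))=864 / 21089003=0.00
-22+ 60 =38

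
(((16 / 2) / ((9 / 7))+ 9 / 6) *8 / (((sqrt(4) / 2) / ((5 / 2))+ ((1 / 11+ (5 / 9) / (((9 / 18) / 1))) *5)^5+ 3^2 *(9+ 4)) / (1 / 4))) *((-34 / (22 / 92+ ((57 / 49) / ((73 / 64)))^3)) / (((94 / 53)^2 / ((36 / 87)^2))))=-66447109000932468058331636247 / 24050493438554106477580180214378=-0.00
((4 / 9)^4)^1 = 256 / 6561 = 0.04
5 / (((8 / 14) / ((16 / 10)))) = 14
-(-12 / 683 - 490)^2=-112012041124 / 466489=-240117.22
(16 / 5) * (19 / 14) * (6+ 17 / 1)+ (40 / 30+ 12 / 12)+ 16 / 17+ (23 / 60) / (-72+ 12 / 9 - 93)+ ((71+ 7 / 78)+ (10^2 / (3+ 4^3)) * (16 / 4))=183431630791 / 1017833180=180.22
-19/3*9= -57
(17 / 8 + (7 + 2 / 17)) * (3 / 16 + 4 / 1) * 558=23497101 / 1088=21596.60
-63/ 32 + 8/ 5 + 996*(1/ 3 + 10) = 1646661/ 160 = 10291.63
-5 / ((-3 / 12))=20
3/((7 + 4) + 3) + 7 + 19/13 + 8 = 3035/182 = 16.68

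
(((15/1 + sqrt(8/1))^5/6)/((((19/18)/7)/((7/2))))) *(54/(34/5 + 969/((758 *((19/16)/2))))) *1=2039681622195 *sqrt(2)/161177 + 7778293889625/322354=42026420.38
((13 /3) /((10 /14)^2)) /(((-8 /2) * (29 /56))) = -4.10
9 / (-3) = -3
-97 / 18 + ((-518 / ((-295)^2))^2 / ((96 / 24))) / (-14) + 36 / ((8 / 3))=1105709105003 / 136320311250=8.11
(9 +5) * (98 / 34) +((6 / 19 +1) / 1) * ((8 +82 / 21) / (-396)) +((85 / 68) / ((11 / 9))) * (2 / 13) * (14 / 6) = 355129573 / 8729721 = 40.68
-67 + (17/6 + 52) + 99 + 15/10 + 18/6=274/3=91.33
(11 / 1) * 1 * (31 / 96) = 341 / 96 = 3.55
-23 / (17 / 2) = -46 / 17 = -2.71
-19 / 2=-9.50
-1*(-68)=68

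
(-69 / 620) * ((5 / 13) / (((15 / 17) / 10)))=-0.49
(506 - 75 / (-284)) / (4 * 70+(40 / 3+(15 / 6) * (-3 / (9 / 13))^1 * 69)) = -431337 / 386950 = -1.11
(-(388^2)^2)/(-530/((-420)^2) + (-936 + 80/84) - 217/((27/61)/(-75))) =-399784068311040/632118707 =-632450.94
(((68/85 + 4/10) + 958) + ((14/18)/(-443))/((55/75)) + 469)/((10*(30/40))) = 190.43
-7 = -7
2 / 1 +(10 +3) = 15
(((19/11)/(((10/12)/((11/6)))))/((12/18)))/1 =5.70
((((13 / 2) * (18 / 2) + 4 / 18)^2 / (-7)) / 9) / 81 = -159607 / 236196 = -0.68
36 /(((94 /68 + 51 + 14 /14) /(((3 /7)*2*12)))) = 29376 /4235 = 6.94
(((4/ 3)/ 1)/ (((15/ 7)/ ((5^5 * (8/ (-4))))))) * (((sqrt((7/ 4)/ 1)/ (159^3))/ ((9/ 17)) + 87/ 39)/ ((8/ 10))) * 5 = -6343750/ 117 - 1859375 * sqrt(7)/ 325593999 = -54220.10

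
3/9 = 1/3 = 0.33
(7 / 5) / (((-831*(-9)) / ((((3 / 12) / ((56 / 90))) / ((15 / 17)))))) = 17 / 199440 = 0.00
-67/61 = -1.10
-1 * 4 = -4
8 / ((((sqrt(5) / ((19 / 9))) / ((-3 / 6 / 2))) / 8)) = -304* sqrt(5) / 45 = -15.11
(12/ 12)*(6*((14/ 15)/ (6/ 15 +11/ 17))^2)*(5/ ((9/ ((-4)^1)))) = -2265760/ 213867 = -10.59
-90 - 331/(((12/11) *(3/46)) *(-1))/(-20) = -116143/360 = -322.62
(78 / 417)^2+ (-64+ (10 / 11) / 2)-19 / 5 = -67.31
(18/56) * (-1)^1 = -9/28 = -0.32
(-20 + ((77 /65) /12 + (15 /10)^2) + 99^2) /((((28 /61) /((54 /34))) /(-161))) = -24089197131 /4420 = -5450044.60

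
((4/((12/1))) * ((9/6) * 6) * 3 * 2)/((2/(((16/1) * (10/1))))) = 1440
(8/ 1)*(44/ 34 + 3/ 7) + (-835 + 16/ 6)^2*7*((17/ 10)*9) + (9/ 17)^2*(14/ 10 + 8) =1500997693731/ 20230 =74196623.52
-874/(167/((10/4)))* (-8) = 17480/167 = 104.67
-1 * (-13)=13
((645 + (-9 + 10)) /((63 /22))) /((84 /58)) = 206074 /1323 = 155.76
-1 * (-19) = 19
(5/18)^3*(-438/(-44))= 9125/42768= 0.21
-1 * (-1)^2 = -1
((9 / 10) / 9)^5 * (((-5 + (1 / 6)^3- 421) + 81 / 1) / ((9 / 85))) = -1266823 / 38880000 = -0.03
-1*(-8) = 8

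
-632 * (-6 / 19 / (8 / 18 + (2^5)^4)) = 8532 / 44826643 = 0.00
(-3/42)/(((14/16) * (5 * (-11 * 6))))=0.00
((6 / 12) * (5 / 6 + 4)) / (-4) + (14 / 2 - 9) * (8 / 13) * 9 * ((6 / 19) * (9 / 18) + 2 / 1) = -290555 / 11856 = -24.51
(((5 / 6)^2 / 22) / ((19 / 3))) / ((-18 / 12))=-0.00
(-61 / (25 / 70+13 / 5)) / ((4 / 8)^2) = -17080 / 207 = -82.51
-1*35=-35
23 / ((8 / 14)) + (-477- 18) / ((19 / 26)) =-48421 / 76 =-637.12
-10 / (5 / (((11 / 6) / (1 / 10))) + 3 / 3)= -55 / 7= -7.86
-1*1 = -1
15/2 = 7.50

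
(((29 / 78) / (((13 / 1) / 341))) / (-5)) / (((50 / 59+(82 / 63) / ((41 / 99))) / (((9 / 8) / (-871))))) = 12252471 / 19406716160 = 0.00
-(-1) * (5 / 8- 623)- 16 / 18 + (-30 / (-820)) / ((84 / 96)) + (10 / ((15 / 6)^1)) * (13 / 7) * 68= -2439989 / 20664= -118.08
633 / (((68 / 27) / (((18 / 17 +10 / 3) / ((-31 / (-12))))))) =3828384 / 8959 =427.32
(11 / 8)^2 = 121 / 64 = 1.89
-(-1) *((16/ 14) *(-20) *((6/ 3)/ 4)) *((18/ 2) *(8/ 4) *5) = -1028.57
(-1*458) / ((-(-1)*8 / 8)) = -458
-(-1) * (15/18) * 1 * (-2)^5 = -80/3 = -26.67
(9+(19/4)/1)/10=11/8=1.38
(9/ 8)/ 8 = 0.14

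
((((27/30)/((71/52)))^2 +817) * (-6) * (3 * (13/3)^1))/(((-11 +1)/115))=92406411357/126025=733238.73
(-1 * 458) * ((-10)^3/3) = 458000/3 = 152666.67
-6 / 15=-2 / 5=-0.40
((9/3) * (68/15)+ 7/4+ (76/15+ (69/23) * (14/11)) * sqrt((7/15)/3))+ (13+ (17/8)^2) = 1466 * sqrt(35)/2475+ 10517/320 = 36.37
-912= -912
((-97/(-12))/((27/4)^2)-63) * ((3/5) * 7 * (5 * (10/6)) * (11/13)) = -52896305/28431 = -1860.52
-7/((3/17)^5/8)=-327209.84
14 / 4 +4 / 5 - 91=-867 / 10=-86.70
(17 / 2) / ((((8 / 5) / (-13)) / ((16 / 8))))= -1105 / 8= -138.12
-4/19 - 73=-1391/19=-73.21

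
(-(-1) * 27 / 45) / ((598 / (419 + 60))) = 1437 / 2990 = 0.48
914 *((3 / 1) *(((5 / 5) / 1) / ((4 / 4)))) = 2742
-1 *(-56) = 56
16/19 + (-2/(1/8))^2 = 4880/19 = 256.84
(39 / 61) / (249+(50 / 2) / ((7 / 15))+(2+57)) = 273 / 154391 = 0.00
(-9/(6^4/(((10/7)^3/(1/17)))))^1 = -2125/6174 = -0.34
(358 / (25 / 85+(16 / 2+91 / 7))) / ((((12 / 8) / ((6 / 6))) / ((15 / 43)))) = 30430 / 7783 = 3.91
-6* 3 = -18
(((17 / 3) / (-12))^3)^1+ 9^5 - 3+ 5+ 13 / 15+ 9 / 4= 13776119771 / 233280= 59054.01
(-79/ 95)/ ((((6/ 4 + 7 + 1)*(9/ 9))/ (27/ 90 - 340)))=29.74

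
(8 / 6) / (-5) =-0.27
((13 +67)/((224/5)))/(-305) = -0.01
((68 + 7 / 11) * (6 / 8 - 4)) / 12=-9815 / 528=-18.59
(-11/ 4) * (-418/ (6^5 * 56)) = 2299/ 870912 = 0.00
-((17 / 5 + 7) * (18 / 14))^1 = -468 / 35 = -13.37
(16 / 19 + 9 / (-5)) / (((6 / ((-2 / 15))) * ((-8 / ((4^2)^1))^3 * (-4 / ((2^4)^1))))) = 2912 / 4275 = 0.68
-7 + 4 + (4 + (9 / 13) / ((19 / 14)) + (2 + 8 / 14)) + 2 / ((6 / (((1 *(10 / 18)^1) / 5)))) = 192268 / 46683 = 4.12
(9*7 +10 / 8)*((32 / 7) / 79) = 3.72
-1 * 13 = -13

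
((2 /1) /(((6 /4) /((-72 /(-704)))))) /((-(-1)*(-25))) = -3 /550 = -0.01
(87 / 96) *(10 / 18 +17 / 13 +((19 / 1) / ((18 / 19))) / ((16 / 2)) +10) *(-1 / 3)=-86681 / 19968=-4.34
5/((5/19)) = 19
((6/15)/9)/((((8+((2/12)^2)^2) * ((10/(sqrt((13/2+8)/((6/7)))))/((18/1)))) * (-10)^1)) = -216 * sqrt(609)/1296125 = -0.00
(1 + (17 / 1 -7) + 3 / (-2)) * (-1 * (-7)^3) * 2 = 6517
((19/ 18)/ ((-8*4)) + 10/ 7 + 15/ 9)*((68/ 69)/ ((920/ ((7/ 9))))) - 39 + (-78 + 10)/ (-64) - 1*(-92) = 4447936099/ 82270080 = 54.07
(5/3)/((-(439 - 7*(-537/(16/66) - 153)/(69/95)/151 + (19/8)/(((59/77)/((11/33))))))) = -4098140/1453644113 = -0.00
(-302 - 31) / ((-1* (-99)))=-37 / 11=-3.36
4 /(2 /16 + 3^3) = 32 /217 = 0.15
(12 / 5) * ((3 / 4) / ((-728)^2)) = 9 / 2649920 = 0.00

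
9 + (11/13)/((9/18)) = 139/13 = 10.69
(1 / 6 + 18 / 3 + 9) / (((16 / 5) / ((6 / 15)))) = 91 / 48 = 1.90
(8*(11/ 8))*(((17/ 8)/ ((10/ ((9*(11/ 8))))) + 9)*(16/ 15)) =27291/ 200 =136.46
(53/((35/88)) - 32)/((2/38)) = 67336/35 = 1923.89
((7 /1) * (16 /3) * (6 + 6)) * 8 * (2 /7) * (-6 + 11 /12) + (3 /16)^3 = -63963055 /12288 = -5205.33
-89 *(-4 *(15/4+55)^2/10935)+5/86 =42291085/376164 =112.43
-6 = -6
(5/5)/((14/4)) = 2/7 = 0.29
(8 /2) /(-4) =-1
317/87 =3.64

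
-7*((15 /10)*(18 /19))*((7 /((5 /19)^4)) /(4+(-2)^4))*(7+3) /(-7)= 1296351 /1250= 1037.08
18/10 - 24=-22.20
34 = 34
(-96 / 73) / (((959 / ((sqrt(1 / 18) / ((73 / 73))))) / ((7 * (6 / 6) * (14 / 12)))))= -56 * sqrt(2) / 30003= -0.00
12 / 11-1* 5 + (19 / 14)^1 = -2.55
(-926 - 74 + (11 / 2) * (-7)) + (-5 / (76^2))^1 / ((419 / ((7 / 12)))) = -30159834563 / 29041728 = -1038.50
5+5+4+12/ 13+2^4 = 402/ 13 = 30.92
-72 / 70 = -36 / 35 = -1.03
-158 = -158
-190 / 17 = -11.18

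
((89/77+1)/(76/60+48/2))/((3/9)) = 7470/29183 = 0.26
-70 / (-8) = 35 / 4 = 8.75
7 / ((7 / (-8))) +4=-4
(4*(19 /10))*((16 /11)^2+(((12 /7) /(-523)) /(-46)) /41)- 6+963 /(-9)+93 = -8188882568 /2088655415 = -3.92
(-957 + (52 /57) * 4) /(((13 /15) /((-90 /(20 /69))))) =168728805 /494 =341556.29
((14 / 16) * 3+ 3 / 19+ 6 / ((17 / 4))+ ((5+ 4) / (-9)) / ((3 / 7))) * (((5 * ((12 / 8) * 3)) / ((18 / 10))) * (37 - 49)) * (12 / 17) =-1082175 / 5491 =-197.08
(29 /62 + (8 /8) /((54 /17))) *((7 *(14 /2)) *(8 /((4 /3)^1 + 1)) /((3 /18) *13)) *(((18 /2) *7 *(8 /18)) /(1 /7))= 14378560 /1209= 11892.94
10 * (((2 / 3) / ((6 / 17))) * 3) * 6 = 340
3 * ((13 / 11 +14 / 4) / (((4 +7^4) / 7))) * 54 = 58401 / 26455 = 2.21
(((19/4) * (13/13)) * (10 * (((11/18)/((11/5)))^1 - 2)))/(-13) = 2945/468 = 6.29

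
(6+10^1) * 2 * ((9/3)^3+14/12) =2704/3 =901.33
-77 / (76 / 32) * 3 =-1848 / 19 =-97.26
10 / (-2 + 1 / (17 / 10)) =-85 / 12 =-7.08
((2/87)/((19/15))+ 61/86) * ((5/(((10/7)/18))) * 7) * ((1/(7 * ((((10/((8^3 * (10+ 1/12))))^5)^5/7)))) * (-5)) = -14149906635822985761642929485178743218530471780394667103499508478120870093183263010983757803402871963648/132950206753498971462249755859375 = -106430121331500598094257800000000000000000000000000000000000000000000000.00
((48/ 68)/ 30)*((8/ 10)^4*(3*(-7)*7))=-1.42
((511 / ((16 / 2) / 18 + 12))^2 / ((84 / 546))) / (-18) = -623493 / 1024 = -608.88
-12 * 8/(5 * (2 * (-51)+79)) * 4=384/115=3.34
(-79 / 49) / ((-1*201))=79 / 9849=0.01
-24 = -24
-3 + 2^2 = 1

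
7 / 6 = 1.17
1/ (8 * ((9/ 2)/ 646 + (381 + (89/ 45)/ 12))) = 43605/ 132967964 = 0.00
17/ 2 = 8.50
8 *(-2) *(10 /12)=-40 /3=-13.33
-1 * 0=0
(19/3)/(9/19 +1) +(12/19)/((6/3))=7363/1596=4.61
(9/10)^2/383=81/38300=0.00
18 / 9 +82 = 84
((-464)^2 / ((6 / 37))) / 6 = 1991488 / 9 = 221276.44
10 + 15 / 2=35 / 2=17.50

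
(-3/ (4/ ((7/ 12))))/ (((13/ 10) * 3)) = -35/ 312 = -0.11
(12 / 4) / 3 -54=-53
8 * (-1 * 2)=-16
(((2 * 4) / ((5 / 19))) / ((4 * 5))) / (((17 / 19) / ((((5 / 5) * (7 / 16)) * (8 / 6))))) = 2527 / 2550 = 0.99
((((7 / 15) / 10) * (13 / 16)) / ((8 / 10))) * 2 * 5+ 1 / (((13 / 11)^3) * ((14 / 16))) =3443905 / 2952768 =1.17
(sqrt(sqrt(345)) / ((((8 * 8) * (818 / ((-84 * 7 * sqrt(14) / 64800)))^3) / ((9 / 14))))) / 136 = -117649 * sqrt(14) * 345^(1 / 4) / 83352295253311488000000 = -0.00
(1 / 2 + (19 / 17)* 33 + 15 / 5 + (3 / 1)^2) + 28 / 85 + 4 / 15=25489 / 510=49.98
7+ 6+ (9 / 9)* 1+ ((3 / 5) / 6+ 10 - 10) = 141 / 10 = 14.10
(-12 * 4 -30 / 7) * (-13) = 4758 / 7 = 679.71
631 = 631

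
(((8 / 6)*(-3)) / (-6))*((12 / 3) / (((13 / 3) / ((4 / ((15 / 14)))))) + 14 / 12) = 1799 / 585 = 3.08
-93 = -93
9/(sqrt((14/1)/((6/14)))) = 9*sqrt(6)/14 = 1.57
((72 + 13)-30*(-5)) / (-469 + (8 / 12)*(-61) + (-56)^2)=705 / 7879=0.09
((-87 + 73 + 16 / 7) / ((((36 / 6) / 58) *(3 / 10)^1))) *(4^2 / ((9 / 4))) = -1521920 / 567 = -2684.16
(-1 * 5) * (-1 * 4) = 20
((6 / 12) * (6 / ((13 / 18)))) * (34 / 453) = 0.31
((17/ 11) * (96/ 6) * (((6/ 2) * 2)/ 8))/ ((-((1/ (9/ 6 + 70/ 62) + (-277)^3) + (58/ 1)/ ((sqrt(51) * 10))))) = 392955510 * sqrt(51)/ 84164060894675315806703 + 73438680437018550/ 84164060894675315806703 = 0.00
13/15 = 0.87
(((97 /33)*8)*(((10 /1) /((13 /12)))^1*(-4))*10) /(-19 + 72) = -1241600 /7579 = -163.82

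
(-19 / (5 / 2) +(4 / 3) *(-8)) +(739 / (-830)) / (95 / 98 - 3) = -883405 / 49551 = -17.83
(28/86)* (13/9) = 182/387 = 0.47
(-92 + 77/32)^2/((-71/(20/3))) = -41098445/54528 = -753.71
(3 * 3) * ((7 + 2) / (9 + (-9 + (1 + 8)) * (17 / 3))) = 9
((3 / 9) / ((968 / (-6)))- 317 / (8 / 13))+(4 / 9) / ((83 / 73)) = -372203665 / 723096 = -514.74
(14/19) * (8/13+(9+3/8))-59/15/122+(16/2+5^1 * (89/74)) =713883383/33448740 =21.34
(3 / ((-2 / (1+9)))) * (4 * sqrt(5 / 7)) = -60 * sqrt(35) / 7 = -50.71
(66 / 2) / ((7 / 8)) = 37.71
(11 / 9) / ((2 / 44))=242 / 9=26.89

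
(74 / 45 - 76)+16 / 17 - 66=-106652 / 765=-139.41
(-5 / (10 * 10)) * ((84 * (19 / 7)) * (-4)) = 45.60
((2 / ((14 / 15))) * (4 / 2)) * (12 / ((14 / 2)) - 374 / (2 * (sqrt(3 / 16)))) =-1843.47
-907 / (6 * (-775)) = 907 / 4650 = 0.20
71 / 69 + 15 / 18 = 257 / 138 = 1.86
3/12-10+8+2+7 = 7.25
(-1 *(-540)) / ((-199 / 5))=-2700 / 199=-13.57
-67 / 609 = -0.11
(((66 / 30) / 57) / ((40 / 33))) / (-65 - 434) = -121 / 1896200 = -0.00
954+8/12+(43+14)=1011.67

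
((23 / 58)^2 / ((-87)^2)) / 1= 529 / 25462116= 0.00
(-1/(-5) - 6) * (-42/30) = 203/25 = 8.12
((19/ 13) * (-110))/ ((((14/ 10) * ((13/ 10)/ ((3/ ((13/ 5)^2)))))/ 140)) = -156750000/ 28561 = -5488.25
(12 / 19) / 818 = 6 / 7771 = 0.00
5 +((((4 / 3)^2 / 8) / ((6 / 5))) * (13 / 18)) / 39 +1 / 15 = 36961 / 7290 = 5.07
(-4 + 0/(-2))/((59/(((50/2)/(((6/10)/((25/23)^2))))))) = -312500/93633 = -3.34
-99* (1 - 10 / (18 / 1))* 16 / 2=-352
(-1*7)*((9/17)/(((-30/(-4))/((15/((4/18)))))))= -567/17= -33.35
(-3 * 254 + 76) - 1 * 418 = -1104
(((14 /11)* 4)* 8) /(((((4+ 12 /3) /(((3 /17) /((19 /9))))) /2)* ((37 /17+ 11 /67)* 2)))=50652 /278597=0.18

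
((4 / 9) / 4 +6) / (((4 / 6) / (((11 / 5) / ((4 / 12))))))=121 / 2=60.50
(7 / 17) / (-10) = -7 / 170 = -0.04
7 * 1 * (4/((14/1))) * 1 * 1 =2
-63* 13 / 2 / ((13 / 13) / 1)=-819 / 2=-409.50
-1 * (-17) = 17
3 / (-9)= -1 / 3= -0.33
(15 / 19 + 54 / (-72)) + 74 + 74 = 11251 / 76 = 148.04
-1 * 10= -10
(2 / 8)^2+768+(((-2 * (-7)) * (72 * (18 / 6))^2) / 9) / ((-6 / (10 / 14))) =-125951 / 16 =-7871.94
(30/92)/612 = 5/9384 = 0.00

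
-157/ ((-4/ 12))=471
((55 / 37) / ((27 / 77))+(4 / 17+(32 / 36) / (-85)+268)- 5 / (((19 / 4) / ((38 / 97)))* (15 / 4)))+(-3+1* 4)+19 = 2408049179 / 8236755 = 292.35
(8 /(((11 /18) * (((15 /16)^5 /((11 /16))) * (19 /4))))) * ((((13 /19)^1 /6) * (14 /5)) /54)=190840832 /12336046875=0.02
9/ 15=3/ 5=0.60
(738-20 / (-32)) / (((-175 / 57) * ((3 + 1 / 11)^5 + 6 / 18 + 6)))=-162732211389 / 195112737400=-0.83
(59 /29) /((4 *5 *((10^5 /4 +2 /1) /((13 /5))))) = 0.00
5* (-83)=-415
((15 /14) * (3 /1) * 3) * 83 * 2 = 11205 /7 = 1600.71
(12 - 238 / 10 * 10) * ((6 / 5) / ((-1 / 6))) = 8136 / 5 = 1627.20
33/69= 11/23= 0.48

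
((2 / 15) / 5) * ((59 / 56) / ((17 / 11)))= 649 / 35700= 0.02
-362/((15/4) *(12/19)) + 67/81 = -61567/405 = -152.02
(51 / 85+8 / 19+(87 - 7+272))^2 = 1124730369 / 9025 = 124623.86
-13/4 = -3.25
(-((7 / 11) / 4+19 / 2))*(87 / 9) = -12325 / 132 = -93.37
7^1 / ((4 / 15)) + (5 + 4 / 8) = 127 / 4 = 31.75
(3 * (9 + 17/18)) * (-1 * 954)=-28461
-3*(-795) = 2385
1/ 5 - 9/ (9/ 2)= -9/ 5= -1.80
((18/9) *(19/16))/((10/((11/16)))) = 209/1280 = 0.16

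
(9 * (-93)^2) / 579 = 25947 / 193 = 134.44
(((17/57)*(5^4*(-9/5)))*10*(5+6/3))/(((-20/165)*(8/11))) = 80994375/304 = 266428.87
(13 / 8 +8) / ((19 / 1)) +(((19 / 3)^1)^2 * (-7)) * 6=-767977 / 456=-1684.16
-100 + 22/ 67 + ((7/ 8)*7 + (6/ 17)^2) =-93.42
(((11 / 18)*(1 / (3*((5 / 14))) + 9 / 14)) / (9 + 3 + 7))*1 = 3641 / 71820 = 0.05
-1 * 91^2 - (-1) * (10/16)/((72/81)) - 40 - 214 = -546195/64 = -8534.30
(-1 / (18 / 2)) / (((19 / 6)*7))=-2 / 399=-0.01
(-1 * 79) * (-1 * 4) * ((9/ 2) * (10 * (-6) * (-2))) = 170640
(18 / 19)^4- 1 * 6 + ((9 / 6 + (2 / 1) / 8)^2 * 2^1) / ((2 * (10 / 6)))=-34998813 / 10425680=-3.36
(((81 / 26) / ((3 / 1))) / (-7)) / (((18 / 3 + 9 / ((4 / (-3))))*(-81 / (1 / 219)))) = -2 / 179361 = -0.00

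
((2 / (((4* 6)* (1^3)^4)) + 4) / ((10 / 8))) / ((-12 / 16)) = -196 / 45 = -4.36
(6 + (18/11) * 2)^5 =11040808032/161051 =68554.73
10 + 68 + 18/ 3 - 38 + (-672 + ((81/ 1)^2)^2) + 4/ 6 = 129138287/ 3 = 43046095.67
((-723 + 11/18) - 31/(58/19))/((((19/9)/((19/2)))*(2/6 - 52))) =286791/4495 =63.80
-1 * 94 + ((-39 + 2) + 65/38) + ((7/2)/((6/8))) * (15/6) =-117.62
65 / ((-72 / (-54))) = 195 / 4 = 48.75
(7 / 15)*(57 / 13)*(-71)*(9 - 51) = 396606 / 65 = 6101.63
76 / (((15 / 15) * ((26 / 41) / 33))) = 3954.92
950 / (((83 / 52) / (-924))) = -45645600 / 83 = -549946.99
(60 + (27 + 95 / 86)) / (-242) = -7577 / 20812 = -0.36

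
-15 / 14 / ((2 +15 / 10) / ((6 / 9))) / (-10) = 1 / 49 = 0.02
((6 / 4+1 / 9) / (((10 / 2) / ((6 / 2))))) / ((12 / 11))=319 / 360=0.89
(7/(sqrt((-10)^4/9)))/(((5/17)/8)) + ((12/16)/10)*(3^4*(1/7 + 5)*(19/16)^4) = 7780398531/114688000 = 67.84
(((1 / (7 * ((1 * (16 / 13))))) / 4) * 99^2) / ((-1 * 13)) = -9801 / 448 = -21.88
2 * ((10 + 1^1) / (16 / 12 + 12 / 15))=165 / 16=10.31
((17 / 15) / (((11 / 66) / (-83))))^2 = 7963684 / 25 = 318547.36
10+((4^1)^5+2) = 1036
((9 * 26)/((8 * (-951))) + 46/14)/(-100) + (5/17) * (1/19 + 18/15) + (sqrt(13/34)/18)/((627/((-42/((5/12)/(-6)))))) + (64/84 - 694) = -35056140787/50593200 + 28 * sqrt(442)/17765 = -692.87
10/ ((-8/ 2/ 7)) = -35/ 2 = -17.50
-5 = -5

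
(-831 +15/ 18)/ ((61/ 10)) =-24905/ 183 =-136.09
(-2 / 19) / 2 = -1 / 19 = -0.05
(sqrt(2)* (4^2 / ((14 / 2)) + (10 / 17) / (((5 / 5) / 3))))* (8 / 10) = 1928* sqrt(2) / 595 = 4.58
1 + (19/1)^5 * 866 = 2144301735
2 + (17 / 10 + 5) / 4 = 147 / 40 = 3.68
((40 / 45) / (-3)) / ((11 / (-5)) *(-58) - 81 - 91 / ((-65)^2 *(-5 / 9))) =-3250 / 511569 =-0.01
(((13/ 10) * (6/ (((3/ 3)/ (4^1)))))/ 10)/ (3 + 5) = 39/ 100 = 0.39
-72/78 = -12/13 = -0.92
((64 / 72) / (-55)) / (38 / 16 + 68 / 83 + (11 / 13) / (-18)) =-69056 / 13447775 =-0.01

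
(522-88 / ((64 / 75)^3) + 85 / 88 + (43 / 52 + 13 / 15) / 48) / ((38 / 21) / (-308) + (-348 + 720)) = 1.03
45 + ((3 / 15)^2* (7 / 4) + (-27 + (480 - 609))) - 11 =-12193 / 100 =-121.93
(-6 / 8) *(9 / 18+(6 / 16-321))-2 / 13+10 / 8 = 100335 / 416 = 241.19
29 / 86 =0.34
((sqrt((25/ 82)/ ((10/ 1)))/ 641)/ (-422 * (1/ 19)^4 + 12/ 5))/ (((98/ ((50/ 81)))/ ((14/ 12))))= 0.00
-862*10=-8620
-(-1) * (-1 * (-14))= 14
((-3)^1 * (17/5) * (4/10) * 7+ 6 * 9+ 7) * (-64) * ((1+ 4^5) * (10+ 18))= -59585792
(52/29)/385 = 52/11165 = 0.00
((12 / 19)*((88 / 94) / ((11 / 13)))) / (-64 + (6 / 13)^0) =-208 / 18753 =-0.01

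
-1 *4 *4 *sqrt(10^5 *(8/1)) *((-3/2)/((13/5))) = 48000 *sqrt(5)/13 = 8256.25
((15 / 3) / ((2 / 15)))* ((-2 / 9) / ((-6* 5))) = 5 / 18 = 0.28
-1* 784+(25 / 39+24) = -29615 / 39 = -759.36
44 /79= 0.56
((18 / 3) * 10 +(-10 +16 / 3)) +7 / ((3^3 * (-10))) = 14933 / 270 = 55.31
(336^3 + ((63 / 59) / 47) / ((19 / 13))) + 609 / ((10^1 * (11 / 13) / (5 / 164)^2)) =1182583133352267087 / 31175530144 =37933056.08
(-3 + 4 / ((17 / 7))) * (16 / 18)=-184 / 153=-1.20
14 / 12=1.17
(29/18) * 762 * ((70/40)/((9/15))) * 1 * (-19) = -2449195/36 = -68033.19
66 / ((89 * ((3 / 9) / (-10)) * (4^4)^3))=-495 / 373293056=-0.00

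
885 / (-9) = -295 / 3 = -98.33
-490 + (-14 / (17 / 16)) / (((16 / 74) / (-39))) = 32074 / 17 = 1886.71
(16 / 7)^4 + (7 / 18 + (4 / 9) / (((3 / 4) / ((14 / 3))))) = 30.45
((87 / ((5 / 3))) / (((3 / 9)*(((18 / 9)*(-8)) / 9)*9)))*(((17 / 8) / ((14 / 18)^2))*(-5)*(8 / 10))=1078191 / 7840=137.52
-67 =-67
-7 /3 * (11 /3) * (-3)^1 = 77 /3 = 25.67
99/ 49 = 2.02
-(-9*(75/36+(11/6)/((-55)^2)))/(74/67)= 1382277/81400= 16.98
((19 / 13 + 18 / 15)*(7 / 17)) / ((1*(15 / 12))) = 4844 / 5525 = 0.88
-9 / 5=-1.80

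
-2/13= -0.15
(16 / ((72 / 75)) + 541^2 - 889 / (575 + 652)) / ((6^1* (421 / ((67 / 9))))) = 12031161458 / 13947309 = 862.62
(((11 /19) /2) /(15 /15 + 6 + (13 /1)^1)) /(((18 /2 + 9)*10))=11 /136800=0.00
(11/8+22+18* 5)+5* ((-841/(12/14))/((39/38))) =-4368001/936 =-4666.67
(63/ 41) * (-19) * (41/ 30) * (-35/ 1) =2793/ 2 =1396.50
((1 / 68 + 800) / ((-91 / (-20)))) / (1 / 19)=5168095 / 1547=3340.72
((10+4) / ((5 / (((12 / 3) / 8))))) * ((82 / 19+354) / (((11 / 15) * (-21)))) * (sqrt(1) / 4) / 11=-1702 / 2299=-0.74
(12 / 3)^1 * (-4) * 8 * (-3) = 384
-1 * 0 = 0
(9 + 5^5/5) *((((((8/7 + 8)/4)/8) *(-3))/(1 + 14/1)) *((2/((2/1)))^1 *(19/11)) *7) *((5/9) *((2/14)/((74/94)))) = -1132324/25641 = -44.16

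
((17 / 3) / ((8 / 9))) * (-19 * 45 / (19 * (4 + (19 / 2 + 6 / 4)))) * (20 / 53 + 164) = -166617 / 53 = -3143.72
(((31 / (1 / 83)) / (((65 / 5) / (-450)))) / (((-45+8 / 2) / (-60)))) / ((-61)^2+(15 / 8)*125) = -555768000 / 16865719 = -32.95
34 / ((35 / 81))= 2754 / 35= 78.69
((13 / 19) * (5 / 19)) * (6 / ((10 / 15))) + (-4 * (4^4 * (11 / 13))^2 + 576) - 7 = -11415899078 / 61009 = -187118.28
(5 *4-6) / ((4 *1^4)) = 7 / 2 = 3.50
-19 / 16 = -1.19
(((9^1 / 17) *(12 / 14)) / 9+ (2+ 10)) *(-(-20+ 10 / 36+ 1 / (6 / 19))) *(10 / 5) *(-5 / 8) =-178055 / 714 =-249.38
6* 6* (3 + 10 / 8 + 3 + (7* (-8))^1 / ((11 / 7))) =-11241 / 11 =-1021.91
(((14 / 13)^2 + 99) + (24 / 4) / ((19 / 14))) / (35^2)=335809 / 3933475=0.09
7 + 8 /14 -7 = 4 /7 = 0.57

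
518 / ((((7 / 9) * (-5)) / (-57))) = 37962 / 5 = 7592.40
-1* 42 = -42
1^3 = 1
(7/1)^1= 7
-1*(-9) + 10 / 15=29 / 3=9.67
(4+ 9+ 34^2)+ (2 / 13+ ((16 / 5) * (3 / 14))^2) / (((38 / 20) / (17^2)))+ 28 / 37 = 2831683783 / 2239055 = 1264.68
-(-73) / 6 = 12.17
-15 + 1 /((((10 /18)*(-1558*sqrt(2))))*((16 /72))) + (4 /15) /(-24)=-1351 /90 -81*sqrt(2) /31160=-15.01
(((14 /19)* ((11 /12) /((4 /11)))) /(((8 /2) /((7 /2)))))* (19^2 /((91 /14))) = 112651 /1248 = 90.27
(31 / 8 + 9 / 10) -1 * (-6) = 431 / 40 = 10.78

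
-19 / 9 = -2.11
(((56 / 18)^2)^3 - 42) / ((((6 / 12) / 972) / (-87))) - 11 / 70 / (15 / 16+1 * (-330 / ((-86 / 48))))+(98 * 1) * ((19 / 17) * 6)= -2693291182553465204 / 18415068525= -146254746.70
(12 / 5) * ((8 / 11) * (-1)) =-96 / 55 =-1.75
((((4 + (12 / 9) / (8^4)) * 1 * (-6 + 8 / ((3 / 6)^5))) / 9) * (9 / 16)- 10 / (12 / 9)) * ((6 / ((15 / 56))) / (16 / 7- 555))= -13247689 / 5942784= -2.23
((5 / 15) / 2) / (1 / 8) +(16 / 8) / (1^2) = 10 / 3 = 3.33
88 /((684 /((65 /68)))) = 715 /5814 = 0.12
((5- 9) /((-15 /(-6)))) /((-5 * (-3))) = -8 /75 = -0.11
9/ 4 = 2.25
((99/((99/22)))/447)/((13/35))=770/5811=0.13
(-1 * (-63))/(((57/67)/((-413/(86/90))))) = -26149095/817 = -32006.24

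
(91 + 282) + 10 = 383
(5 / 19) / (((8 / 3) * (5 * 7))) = 3 / 1064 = 0.00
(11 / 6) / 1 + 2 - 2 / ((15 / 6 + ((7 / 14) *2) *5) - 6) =5 / 2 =2.50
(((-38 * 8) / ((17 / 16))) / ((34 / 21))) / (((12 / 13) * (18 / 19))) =-525616 / 2601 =-202.08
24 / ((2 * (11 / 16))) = 192 / 11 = 17.45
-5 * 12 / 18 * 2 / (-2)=10 / 3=3.33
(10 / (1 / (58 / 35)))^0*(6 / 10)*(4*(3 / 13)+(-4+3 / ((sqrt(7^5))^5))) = -24 / 13+9*sqrt(7) / 484445052035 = -1.85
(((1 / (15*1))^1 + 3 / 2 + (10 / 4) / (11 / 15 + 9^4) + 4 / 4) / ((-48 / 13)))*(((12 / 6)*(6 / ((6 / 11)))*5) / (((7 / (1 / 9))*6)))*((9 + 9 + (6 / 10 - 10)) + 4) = -1083929561 / 425200320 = -2.55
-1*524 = -524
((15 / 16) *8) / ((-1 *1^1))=-15 / 2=-7.50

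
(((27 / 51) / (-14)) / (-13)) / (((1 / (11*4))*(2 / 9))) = 891 / 1547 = 0.58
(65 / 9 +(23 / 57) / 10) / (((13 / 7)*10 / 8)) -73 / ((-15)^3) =3.15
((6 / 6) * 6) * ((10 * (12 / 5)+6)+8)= 228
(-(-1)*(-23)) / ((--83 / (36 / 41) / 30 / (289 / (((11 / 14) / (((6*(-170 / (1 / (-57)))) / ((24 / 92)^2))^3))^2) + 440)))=-547110056699164022425041550380223767294981600 / 411763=-1328701356603589983619319000000000000000.00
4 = 4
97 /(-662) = -97 /662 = -0.15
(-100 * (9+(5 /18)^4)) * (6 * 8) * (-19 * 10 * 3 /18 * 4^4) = 2299234688000 /6561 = 350439672.00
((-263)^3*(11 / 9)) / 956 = -200105917 / 8604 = -23257.31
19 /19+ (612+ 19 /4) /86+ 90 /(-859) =2383689 /295496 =8.07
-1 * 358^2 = -128164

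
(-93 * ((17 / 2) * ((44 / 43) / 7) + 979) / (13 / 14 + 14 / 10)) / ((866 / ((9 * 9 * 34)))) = -377847822330 / 3034897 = -124501.04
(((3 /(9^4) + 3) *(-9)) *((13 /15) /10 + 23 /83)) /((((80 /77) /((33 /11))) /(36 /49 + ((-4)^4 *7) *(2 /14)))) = -14687701633 /2016900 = -7282.32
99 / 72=11 / 8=1.38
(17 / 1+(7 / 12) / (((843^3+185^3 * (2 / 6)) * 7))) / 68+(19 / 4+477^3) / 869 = 4840202688270454639 / 38754960583648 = 124892.47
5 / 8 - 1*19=-147 / 8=-18.38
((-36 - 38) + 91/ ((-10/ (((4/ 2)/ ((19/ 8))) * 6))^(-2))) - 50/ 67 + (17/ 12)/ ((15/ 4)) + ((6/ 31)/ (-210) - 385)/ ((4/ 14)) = -1065.42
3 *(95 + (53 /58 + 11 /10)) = 42201 /145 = 291.04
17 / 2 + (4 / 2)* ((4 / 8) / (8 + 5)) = 223 / 26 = 8.58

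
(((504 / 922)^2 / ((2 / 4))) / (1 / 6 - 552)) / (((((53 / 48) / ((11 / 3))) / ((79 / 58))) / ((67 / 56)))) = -82316736 / 14045725411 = -0.01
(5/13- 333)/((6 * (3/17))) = -36754/117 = -314.14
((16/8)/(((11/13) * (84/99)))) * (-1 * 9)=-351/14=-25.07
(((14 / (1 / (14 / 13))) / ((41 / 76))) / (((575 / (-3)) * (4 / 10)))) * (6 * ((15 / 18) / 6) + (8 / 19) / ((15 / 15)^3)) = -2156 / 4715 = -0.46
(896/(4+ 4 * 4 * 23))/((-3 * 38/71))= -7952/5301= -1.50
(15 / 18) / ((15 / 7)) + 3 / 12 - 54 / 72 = -1 / 9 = -0.11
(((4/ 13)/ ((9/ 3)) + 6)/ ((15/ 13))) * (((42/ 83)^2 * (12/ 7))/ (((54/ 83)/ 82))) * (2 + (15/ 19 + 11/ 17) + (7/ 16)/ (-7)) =70061866/ 70965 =987.27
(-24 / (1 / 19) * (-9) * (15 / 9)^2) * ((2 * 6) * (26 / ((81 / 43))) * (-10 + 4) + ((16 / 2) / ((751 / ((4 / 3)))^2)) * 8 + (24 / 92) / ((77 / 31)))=-11314792124551600 / 998845771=-11327867.08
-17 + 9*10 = 73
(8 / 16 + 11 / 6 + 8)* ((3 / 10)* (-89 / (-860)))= 2759 / 8600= 0.32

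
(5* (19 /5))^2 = 361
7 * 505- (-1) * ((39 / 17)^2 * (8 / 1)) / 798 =135876823 / 38437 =3535.05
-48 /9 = -16 /3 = -5.33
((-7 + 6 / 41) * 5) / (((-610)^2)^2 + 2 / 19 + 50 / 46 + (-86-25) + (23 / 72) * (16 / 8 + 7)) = -4911880 / 19846074640432683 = -0.00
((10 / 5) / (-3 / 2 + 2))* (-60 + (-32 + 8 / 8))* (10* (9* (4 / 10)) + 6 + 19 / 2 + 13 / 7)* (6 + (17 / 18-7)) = 1079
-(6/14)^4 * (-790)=63990/2401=26.65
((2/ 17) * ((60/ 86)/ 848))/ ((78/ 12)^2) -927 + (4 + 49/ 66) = -922.26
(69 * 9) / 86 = 621 / 86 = 7.22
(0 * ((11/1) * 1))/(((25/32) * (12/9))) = 0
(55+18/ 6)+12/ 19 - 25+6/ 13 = 8421/ 247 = 34.09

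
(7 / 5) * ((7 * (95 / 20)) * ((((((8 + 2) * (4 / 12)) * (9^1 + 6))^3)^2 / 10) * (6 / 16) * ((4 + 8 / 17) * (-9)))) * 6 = -111938203125000 / 17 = -6584600183823.53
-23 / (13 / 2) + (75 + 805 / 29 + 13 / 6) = 229337 / 2262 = 101.39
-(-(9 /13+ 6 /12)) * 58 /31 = 29 /13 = 2.23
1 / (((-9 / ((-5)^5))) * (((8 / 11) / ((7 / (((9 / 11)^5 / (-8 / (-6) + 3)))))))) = 503787659375 / 12754584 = 39498.56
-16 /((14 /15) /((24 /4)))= -720 /7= -102.86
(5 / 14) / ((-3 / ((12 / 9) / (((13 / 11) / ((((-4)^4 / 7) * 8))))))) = -225280 / 5733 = -39.30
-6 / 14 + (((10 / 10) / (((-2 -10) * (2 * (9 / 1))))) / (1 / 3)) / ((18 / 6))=-655 / 1512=-0.43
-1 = -1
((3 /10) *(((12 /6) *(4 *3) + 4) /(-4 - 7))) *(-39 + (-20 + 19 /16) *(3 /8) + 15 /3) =22071 /704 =31.35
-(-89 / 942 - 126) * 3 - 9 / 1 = 369.28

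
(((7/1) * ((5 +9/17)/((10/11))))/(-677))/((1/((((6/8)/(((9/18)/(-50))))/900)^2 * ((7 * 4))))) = -25333/2071620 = -0.01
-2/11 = -0.18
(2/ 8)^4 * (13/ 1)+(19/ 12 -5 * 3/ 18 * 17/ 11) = 975/ 2816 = 0.35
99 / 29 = 3.41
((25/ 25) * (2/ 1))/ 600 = 1/ 300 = 0.00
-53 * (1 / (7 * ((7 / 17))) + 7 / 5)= -22684 / 245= -92.59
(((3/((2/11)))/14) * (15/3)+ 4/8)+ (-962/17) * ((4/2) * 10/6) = -260231/1428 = -182.23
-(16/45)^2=-256/2025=-0.13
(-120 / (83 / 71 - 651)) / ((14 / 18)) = 38340 / 161483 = 0.24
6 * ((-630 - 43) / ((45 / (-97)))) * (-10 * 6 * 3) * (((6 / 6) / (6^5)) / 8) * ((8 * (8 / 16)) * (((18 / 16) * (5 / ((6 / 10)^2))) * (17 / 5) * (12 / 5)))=-5548885 / 432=-12844.64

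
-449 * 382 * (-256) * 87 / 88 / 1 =477506112 / 11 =43409646.55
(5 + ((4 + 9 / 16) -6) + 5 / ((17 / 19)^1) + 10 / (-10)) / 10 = 2217 / 2720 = 0.82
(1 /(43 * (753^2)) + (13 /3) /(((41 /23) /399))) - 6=963576795668 /999636867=963.93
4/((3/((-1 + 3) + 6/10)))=52/15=3.47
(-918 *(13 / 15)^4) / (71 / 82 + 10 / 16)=-318512272 / 916875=-347.39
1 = 1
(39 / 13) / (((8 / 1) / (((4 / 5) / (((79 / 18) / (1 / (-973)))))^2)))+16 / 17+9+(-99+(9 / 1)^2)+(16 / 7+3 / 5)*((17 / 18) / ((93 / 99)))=-2408956418467357 / 467069746215450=-5.16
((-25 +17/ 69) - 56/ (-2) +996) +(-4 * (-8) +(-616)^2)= 26253620/ 69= 380487.25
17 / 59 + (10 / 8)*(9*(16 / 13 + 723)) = 24997709 / 3068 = 8147.88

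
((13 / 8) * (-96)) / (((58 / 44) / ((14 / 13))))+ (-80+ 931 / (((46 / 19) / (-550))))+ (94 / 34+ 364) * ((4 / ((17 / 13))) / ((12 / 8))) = -121994950501 / 578289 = -210958.45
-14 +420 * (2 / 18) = 98 / 3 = 32.67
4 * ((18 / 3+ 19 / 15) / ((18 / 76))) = 16568 / 135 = 122.73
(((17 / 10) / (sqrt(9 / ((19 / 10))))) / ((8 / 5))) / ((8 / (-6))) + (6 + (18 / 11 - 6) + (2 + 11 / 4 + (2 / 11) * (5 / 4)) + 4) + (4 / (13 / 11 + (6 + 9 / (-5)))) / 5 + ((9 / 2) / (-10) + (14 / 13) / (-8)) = 1077001 / 105820 - 17 * sqrt(190) / 640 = 9.81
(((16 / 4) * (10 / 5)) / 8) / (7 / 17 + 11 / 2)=34 / 201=0.17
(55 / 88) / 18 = 5 / 144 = 0.03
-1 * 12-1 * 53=-65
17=17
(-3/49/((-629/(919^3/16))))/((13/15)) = 34926820155/6410768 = 5448.15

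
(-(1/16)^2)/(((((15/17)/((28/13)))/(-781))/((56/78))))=650573/121680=5.35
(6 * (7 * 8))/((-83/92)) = -30912/83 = -372.43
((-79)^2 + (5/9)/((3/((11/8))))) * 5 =6740555/216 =31206.27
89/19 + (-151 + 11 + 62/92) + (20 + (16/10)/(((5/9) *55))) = -137707947/1201750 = -114.59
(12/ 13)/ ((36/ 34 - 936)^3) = -4913/ 4349724315066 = -0.00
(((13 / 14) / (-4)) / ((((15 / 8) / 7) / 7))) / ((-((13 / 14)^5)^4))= 585677787976993610924032 / 21928804355631691660155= 26.71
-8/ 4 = -2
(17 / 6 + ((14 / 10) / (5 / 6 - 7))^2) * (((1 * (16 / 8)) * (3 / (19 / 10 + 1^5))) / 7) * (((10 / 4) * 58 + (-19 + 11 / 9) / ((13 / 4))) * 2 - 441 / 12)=67179773009 / 325151190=206.61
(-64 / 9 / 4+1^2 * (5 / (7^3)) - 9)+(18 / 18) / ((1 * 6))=-65423 / 6174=-10.60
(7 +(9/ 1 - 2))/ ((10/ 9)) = 63/ 5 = 12.60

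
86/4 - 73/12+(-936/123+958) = 475177/492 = 965.81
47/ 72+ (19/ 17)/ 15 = 4451/ 6120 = 0.73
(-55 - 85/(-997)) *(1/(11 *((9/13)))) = -237250/32901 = -7.21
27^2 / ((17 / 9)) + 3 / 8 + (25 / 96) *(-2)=314809 / 816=385.80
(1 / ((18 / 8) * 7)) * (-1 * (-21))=4 / 3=1.33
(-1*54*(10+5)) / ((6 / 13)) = -1755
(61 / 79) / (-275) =-61 / 21725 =-0.00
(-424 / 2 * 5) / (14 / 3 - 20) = 1590 / 23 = 69.13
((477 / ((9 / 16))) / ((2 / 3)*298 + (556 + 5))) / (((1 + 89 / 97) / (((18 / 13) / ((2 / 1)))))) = 6984 / 17329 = 0.40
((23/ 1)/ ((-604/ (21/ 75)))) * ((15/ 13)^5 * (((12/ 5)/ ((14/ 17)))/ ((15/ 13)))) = -475065/ 8625422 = -0.06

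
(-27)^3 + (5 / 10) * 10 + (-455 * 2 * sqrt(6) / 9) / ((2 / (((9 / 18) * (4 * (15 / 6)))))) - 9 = -19687 - 2275 * sqrt(6) / 9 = -20306.18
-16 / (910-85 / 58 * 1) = -928 / 52695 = -0.02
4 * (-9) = -36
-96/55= -1.75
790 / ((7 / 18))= 14220 / 7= 2031.43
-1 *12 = -12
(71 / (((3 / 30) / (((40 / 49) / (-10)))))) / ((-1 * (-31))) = -2840 / 1519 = -1.87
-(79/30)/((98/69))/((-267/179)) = 325243/261660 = 1.24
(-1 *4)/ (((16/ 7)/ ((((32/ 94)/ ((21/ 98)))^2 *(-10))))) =878080/ 19881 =44.17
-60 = -60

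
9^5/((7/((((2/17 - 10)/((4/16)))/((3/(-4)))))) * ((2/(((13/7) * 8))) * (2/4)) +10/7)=1834140672/44651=41077.26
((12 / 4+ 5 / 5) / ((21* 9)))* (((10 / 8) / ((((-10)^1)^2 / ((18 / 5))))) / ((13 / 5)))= 0.00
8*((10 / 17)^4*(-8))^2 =51200000000 / 6975757441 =7.34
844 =844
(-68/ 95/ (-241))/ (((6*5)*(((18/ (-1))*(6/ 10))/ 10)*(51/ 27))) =-2/ 41211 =-0.00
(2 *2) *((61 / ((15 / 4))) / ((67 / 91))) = 88816 / 1005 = 88.37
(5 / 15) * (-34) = -34 / 3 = -11.33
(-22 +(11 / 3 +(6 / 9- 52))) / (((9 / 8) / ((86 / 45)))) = -143792 / 1215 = -118.35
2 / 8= 1 / 4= 0.25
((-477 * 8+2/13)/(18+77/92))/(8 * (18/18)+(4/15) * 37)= -17114070/1509443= -11.34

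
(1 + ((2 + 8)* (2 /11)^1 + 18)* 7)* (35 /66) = 53795 /726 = 74.10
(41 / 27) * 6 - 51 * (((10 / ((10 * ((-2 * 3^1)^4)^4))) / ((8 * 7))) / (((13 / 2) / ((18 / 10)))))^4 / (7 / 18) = 125103990230668694783380808870764643300118301054850826239983 / 13730925757024612842078381461425387679281276945044602880000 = 9.11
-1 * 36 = -36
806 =806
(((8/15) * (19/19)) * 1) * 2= 16/15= 1.07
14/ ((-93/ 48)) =-7.23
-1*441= -441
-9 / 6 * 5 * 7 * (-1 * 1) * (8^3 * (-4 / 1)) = -107520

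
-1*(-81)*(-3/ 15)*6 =-486/ 5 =-97.20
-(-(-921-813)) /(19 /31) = -53754 /19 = -2829.16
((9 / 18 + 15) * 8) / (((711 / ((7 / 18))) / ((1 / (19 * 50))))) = 217 / 3039525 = 0.00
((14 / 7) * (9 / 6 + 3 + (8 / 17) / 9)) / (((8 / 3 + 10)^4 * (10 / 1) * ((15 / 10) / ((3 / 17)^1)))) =12537 / 3013021520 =0.00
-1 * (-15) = 15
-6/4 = -3/2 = -1.50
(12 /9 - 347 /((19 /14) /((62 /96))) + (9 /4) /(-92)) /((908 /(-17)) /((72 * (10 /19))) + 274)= -876256245 /1458053996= -0.60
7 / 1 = 7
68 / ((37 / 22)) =1496 / 37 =40.43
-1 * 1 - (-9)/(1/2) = 17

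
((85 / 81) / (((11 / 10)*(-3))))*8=-6800 / 2673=-2.54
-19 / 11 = -1.73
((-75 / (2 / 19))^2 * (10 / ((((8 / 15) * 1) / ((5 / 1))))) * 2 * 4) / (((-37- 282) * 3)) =-397849.73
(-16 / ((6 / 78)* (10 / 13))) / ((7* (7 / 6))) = -8112 / 245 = -33.11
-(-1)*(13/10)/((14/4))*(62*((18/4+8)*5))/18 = 10075/126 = 79.96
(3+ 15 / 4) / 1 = 27 / 4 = 6.75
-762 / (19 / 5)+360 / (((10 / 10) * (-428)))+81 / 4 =-1472847 / 8132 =-181.12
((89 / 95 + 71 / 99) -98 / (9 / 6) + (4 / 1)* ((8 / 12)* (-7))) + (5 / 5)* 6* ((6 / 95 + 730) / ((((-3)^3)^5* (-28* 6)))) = -246949148125 / 2998921563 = -82.35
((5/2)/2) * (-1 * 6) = -15/2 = -7.50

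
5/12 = 0.42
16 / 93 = 0.17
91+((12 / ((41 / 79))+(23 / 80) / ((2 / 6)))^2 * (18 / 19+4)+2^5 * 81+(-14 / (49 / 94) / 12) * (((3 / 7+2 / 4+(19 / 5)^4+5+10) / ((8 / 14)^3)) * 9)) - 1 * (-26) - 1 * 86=-23967333245471 / 1277560000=-18760.24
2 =2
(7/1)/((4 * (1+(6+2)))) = 7/36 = 0.19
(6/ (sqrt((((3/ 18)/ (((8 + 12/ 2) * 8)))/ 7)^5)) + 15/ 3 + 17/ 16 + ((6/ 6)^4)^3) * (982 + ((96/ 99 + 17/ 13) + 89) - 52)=3094279/ 429 + 542904775999488 * sqrt(6)/ 143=9299578189861.34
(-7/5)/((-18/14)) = 49/45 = 1.09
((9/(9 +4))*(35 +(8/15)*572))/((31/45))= 137727/403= 341.75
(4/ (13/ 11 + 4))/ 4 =11/ 57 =0.19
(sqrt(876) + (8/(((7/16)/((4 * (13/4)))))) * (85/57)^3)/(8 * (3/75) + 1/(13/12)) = 325 * sqrt(219)/202 + 83029700000/130931451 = 657.96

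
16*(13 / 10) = 104 / 5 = 20.80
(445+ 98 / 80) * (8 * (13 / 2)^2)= 150824.05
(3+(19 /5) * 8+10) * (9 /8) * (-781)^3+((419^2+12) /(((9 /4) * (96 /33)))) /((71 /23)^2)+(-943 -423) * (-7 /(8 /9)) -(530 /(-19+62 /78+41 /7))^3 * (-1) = -202116628618680197642388689 /8689713715856295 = -23259296592.23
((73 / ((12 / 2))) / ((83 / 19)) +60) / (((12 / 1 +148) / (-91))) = -2845297 / 79680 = -35.71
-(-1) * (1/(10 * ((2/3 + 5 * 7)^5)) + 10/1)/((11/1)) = 0.91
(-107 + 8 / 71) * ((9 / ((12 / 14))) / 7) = -22767 / 142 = -160.33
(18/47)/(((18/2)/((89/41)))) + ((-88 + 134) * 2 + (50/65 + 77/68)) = 160115695/1703468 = 93.99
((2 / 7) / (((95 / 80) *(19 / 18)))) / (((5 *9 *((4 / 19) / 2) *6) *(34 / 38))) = 16 / 1785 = 0.01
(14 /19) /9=14 /171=0.08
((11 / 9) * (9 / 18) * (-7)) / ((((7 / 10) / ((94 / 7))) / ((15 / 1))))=-25850 / 21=-1230.95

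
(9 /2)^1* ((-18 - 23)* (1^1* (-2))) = 369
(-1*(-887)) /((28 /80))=2534.29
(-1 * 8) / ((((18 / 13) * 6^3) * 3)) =-13 / 1458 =-0.01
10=10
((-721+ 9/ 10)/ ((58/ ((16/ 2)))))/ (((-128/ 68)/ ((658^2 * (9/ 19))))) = 6276570867/ 580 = 10821673.91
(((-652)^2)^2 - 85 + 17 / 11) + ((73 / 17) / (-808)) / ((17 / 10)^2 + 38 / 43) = 110769856953759424819 / 612958698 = 180713410732.54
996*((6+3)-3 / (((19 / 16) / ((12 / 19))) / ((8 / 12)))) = 2853540 / 361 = 7904.54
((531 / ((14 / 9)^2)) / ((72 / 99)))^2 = 223843480641 / 2458624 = 91044.21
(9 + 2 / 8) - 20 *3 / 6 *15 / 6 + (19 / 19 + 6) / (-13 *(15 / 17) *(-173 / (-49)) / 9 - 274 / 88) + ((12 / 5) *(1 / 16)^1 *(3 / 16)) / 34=-151819539153 / 9108115840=-16.67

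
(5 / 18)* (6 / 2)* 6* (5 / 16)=25 / 16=1.56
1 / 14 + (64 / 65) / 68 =1329 / 15470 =0.09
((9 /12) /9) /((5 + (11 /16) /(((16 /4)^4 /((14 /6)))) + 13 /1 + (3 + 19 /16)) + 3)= 0.00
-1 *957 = -957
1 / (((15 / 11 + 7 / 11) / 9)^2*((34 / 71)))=5751 / 136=42.29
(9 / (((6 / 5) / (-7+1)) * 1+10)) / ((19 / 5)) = 225 / 931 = 0.24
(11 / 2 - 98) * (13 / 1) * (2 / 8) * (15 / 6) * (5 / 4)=-60125 / 64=-939.45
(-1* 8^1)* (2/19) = -16/19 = -0.84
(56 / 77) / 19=8 / 209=0.04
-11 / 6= -1.83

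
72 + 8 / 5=368 / 5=73.60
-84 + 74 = -10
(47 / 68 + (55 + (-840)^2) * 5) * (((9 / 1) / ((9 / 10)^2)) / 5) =133290415 / 17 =7840612.65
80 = 80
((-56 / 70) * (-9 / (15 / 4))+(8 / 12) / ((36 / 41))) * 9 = 24.11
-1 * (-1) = 1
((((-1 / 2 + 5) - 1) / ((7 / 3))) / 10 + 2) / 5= 43 / 100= 0.43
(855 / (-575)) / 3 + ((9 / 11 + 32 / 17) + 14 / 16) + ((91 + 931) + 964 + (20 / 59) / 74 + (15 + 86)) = 784959060169 / 375563320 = 2090.08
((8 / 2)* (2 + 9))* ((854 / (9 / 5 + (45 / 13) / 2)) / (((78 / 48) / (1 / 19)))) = 344.69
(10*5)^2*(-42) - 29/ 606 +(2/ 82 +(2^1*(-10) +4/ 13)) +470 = -33769349095/ 322998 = -104549.72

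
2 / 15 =0.13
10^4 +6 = 10006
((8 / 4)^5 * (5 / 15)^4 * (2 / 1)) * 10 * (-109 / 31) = -69760 / 2511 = -27.78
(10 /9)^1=10 /9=1.11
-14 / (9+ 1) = -7 / 5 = -1.40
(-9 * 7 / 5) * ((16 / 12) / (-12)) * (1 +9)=14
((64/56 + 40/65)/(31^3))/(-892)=-40/604548763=-0.00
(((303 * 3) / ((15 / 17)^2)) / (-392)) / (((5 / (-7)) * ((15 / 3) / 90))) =262701 / 3500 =75.06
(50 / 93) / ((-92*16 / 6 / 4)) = -0.01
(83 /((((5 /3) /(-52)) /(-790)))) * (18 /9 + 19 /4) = 13809042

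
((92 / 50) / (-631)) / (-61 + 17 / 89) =2047 / 42687150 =0.00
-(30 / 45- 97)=289 / 3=96.33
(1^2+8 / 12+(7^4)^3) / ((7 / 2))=83047723216 / 21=3954653486.48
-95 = -95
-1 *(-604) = 604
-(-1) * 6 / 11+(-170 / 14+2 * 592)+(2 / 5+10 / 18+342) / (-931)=540126112 / 460845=1172.03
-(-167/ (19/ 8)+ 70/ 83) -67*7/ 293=31360881/ 462061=67.87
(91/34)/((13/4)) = 14/17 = 0.82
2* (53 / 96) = 53 / 48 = 1.10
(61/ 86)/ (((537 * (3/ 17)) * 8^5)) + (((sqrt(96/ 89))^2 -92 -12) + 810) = 285694354483333/ 404048904192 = 707.08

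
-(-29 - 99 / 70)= 2129 / 70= 30.41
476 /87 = 5.47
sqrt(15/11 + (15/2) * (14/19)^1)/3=0.87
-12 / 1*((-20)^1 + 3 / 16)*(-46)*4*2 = -87492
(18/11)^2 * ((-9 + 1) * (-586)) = 1518912/121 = 12552.99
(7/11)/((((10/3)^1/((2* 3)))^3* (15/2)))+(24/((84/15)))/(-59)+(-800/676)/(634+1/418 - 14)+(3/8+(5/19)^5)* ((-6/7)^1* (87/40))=-395795193574022138959/1407664145556849180000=-0.28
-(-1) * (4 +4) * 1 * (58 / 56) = 58 / 7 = 8.29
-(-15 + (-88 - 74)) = 177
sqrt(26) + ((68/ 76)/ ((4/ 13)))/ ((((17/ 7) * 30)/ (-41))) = -3731/ 2280 + sqrt(26) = 3.46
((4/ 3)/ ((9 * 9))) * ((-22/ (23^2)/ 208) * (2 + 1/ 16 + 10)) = -2123/ 53475552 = -0.00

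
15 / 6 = 5 / 2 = 2.50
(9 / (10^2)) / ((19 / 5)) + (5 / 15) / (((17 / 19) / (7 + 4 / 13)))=691867 / 251940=2.75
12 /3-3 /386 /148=228509 /57128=4.00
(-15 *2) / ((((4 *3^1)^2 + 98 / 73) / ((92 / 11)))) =-20148 / 11671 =-1.73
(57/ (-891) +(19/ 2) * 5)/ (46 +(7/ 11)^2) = 309947/ 303210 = 1.02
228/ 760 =3/ 10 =0.30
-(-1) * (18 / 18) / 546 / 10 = 1 / 5460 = 0.00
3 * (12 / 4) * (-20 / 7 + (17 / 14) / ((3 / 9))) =99 / 14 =7.07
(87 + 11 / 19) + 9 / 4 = 6827 / 76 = 89.83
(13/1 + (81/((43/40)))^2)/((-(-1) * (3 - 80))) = -73.90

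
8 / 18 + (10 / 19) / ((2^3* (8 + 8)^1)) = 0.45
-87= -87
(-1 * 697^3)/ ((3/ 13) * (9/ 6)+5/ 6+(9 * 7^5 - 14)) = -13205746047/ 5898757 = -2238.73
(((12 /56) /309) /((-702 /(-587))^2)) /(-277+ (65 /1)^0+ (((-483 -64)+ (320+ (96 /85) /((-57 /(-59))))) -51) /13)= -556478935 /341192253637872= -0.00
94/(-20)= -47/10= -4.70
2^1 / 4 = 1 / 2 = 0.50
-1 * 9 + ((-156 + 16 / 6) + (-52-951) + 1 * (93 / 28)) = -97609 / 84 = -1162.01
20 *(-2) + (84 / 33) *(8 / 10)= -2088 / 55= -37.96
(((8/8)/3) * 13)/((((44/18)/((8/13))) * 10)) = 6/55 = 0.11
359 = 359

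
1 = 1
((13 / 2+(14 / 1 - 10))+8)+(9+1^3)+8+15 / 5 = 79 / 2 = 39.50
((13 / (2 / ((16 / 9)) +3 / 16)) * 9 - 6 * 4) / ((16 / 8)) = 228 / 7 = 32.57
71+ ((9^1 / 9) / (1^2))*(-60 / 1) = 11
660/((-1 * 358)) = -330/179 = -1.84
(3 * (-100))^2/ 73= 1232.88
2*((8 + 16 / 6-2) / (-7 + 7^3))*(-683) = -8879 / 252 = -35.23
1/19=0.05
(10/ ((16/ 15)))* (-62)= -2325/ 4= -581.25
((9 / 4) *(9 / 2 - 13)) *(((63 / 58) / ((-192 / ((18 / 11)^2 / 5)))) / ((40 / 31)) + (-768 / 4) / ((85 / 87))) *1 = 675245218563 / 179660800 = 3758.44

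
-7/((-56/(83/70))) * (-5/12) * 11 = -913/1344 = -0.68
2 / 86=1 / 43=0.02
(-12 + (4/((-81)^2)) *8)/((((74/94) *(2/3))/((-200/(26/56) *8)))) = 82855360000/1051947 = 78763.82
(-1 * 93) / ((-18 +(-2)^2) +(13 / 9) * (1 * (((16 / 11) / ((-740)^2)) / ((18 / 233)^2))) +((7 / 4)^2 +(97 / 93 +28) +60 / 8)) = -12659842285200 / 3485697489793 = -3.63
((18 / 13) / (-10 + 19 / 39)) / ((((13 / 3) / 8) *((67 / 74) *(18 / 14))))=-10656 / 46163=-0.23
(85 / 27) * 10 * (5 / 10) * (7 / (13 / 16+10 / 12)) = 47600 / 711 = 66.95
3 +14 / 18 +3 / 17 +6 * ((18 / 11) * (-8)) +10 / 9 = -123667 / 1683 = -73.48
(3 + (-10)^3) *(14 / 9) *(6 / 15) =-27916 / 45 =-620.36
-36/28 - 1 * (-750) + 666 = 9903/7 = 1414.71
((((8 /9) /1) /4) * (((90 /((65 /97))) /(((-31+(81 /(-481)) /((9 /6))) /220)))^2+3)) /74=2693254968097 /994343439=2708.58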